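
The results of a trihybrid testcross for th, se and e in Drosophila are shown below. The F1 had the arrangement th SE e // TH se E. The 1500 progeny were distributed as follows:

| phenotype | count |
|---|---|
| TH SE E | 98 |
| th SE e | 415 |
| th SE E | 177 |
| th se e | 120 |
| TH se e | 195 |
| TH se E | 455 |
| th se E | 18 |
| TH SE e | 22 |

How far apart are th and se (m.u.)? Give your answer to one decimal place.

The two rarest classes, TH SE e and th se E, are the double crossovers. Comparing them with the parentals, only the th allele has switched, so th is the middle locus and the order is e – th – se.
Crossovers in the th–se interval produce the single-crossover classes th se e and TH SE E (120 + 98 = 218) plus the double crossovers (40).
RF(th–se) = (218 + 40) / 1500 = 258/1500 = 0.1720 → 17.2 m.u.

17.2 m.u.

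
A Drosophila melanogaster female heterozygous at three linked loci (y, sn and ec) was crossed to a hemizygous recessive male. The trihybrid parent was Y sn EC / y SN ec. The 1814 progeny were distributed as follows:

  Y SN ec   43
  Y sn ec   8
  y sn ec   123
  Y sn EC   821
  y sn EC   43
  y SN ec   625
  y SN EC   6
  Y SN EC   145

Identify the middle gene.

The two rarest classes, Y sn ec and y SN EC, are the double crossovers. Comparing them with the parentals, only the ec allele has switched, so ec is the middle locus and the order is sn – ec – y.

ec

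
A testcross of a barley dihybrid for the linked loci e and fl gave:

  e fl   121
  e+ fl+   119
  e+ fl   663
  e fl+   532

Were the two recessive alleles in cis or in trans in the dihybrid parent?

trans

The two most frequent classes are e+ fl (663) and e fl+ (532); these are the parental (non-recombinant) types.
So the F1 carried e+ fl on one chromosome and e fl+ on the other — the recessive alleles are on opposite chromosomes (trans / repulsion).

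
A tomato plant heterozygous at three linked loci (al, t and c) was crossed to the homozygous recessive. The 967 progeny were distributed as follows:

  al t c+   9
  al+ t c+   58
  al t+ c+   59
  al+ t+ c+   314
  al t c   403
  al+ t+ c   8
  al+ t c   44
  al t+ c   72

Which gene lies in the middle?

The two most frequent reciprocal classes, al t c and al+ t+ c+, are the parental types, so the F1 was al t c / al+ t+ c+.
The two rarest classes, al t c+ and al+ t+ c, are the double crossovers. Comparing them with the parentals, only the c allele has switched, so c is the middle locus and the order is t – c – al.

c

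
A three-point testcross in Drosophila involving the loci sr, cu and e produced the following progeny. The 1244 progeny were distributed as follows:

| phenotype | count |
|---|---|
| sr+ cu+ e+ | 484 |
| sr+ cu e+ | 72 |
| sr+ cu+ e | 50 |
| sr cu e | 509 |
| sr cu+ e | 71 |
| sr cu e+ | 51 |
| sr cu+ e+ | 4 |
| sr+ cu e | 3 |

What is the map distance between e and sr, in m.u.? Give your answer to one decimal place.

8.7 m.u.

The two most frequent reciprocal classes, sr cu e and sr+ cu+ e+, are the parental types, so the F1 was sr cu e / sr+ cu+ e+.
The two rarest classes, sr+ cu e and sr cu+ e+, are the double crossovers. Comparing them with the parentals, only the sr allele has switched, so sr is the middle locus and the order is e – sr – cu.
Crossovers in the e–sr interval produce the single-crossover classes sr cu e+ and sr+ cu+ e (51 + 50 = 101) plus the double crossovers (7).
RF(e–sr) = (101 + 7) / 1244 = 108/1244 = 0.0868 → 8.7 m.u.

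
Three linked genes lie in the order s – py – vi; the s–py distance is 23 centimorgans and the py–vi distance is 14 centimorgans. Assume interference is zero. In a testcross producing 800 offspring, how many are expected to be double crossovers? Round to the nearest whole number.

Map distances give recombination frequencies of 0.230 and 0.140 for the two intervals.
With no interference, expected double-crossover frequency = 0.230 × 0.140 = 0.03220.
Expected number = 0.03220 × 800 = 25.76 ≈ 26.

26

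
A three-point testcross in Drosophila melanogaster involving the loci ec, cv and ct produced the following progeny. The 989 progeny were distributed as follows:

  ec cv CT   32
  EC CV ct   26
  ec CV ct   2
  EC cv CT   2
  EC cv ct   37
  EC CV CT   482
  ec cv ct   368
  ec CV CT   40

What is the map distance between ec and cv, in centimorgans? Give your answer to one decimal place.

The two most frequent reciprocal classes, EC CV CT and ec cv ct, are the parental types, so the F1 was EC CV CT / ec cv ct.
The two rarest classes, EC cv CT and ec CV ct, are the double crossovers. Comparing them with the parentals, only the cv allele has switched, so cv is the middle locus and the order is ec – cv – ct.
Crossovers in the ec–cv interval produce the single-crossover classes ec CV CT and EC cv ct (40 + 37 = 77) plus the double crossovers (4).
RF(ec–cv) = (77 + 4) / 989 = 81/989 = 0.0819 → 8.2 centimorgans.

8.2 centimorgans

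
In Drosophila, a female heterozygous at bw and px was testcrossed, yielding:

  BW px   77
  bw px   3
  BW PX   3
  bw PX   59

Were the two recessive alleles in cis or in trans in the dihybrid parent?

The two most frequent classes are BW px (77) and bw PX (59); these are the parental (non-recombinant) types.
So the F1 carried BW px on one chromosome and bw PX on the other — the recessive alleles are on opposite chromosomes (trans / repulsion).

trans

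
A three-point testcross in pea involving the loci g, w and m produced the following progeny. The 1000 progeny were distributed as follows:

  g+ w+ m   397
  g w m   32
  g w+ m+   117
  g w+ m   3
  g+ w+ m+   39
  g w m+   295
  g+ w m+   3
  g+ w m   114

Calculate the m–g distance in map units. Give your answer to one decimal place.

7.7 map units

The two most frequent reciprocal classes, g w m+ and g+ w+ m, are the parental types, so the F1 was g w m+ / g+ w+ m.
The two rarest classes, g+ w m+ and g w+ m, are the double crossovers. Comparing them with the parentals, only the g allele has switched, so g is the middle locus and the order is m – g – w.
Crossovers in the m–g interval produce the single-crossover classes g w m and g+ w+ m+ (32 + 39 = 71) plus the double crossovers (6).
RF(m–g) = (71 + 6) / 1000 = 77/1000 = 0.0770 → 7.7 map units.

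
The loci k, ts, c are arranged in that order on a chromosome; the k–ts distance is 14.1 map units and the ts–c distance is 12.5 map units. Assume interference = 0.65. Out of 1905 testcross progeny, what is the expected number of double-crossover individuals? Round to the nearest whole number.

Map distances give recombination frequencies of 0.141 and 0.125 for the two intervals.
With interference 0.65 (so coincidence = 0.35), expected double-crossover frequency = 0.141 × 0.125 × 0.35 = 0.00617.
Expected number = 0.00617 × 1905 = 11.75 ≈ 12.

12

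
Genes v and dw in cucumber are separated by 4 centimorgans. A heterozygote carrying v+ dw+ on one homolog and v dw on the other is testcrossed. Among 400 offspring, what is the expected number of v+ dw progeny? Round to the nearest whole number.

8

A map distance of 4 centimorgans corresponds to a recombination frequency of 0.040.
The F1 is v+ dw+ / v dw, so v+ dw is a recombinant gamete class with expected frequency r/2 = 0.040/2 = 0.0200.
Expected number = 0.0200 × 400 = 8.00 ≈ 8.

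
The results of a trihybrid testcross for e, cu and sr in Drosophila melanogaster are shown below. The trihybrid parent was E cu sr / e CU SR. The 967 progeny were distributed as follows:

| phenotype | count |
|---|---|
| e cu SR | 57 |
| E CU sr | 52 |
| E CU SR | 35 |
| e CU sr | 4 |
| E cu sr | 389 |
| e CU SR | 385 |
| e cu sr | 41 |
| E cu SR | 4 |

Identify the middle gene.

The two rarest classes, E cu SR and e CU sr, are the double crossovers. Comparing them with the parentals, only the sr allele has switched, so sr is the middle locus and the order is e – sr – cu.

sr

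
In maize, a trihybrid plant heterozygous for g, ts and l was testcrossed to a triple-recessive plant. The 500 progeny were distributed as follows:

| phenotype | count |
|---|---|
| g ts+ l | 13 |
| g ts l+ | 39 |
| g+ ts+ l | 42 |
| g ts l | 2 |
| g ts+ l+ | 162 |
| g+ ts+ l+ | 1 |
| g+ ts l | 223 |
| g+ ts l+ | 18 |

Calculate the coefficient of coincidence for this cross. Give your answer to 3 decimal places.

0.525

The two most frequent reciprocal classes, g+ ts l and g ts+ l+, are the parental types, so the F1 was g+ ts l / g ts+ l+.
The two rarest classes, g ts l and g+ ts+ l+, are the double crossovers. Comparing them with the parentals, only the g allele has switched, so g is the middle locus and the order is l – g – ts.
l–g: (31 + 3)/500 = 0.0680; g–ts: (81 + 3)/500 = 0.1680.
Expected DCO frequency = 0.0680 × 0.1680 ≈ 0.01142; observed = 3/500 ≈ 0.00600.
Coefficient of coincidence = 0.00600/0.01142 ≈ 0.525.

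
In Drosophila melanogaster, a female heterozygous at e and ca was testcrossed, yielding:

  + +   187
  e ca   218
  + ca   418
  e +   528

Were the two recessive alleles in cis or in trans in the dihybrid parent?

The two most frequent classes are + ca (418) and e + (528); these are the parental (non-recombinant) types.
So the F1 carried + ca on one chromosome and e + on the other — the recessive alleles are on opposite chromosomes (trans / repulsion).

trans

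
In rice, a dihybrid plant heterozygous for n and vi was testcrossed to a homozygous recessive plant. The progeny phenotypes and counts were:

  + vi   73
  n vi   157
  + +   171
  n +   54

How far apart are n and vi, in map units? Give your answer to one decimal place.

27.9 map units

The two most frequent classes, + + (171) and n vi (157), are the parental types, so the F1 was + + / n vi.
The recombinant classes are + vi and n +: 73 + 54 = 127.
Recombination frequency = 127/455 = 0.2791 ≈ 27.9%, i.e. 27.9 map units.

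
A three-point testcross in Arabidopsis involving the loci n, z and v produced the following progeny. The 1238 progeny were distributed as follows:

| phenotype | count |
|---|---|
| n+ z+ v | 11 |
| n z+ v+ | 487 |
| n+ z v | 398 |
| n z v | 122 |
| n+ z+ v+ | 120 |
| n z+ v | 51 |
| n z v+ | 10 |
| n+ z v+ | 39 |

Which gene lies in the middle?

z

The two most frequent reciprocal classes, n+ z v and n z+ v+, are the parental types, so the F1 was n+ z v / n z+ v+.
The two rarest classes, n+ z+ v and n z v+, are the double crossovers. Comparing them with the parentals, only the z allele has switched, so z is the middle locus and the order is v – z – n.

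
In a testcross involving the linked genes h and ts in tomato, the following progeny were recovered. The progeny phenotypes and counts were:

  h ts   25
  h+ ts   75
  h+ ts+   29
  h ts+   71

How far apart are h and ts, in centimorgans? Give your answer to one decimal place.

27.0 centimorgans

The two most frequent classes, h+ ts (75) and h ts+ (71), are the parental types, so the F1 was h+ ts / h ts+.
The recombinant classes are h+ ts+ and h ts: 29 + 25 = 54.
Recombination frequency = 54/200 = 0.2700 ≈ 27.0%, i.e. 27.0 centimorgans.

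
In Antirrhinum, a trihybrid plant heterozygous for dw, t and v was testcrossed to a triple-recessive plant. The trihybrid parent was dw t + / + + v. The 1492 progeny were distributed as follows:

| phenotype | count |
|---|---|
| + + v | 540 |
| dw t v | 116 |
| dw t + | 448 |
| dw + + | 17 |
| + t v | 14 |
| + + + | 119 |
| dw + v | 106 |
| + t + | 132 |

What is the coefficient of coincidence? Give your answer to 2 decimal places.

The two rarest classes, dw + + and + t v, are the double crossovers. Comparing them with the parentals, only the t allele has switched, so t is the middle locus and the order is dw – t – v.
dw–t: (238 + 31)/1492 = 0.1803; t–v: (235 + 31)/1492 = 0.1783.
Expected DCO frequency = 0.1803 × 0.1783 ≈ 0.03215; observed = 31/1492 ≈ 0.02078.
Coefficient of coincidence = 0.02078/0.03215 ≈ 0.65.

0.65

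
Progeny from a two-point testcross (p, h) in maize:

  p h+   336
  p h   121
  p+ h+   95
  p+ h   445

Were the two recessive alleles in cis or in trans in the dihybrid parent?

trans

The two most frequent classes are p+ h (445) and p h+ (336); these are the parental (non-recombinant) types.
So the F1 carried p+ h on one chromosome and p h+ on the other — the recessive alleles are on opposite chromosomes (trans / repulsion).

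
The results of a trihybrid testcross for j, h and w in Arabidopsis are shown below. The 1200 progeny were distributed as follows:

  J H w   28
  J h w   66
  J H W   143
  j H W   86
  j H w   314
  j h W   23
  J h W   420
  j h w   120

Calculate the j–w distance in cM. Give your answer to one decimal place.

16.9 cM

The two most frequent reciprocal classes, J h W and j H w, are the parental types, so the F1 was J h W / j H w.
The two rarest classes, j h W and J H w, are the double crossovers. Comparing them with the parentals, only the j allele has switched, so j is the middle locus and the order is h – j – w.
Crossovers in the j–w interval produce the single-crossover classes J h w and j H W (66 + 86 = 152) plus the double crossovers (51).
RF(j–w) = (152 + 51) / 1200 = 203/1200 = 0.1692 → 16.9 cM.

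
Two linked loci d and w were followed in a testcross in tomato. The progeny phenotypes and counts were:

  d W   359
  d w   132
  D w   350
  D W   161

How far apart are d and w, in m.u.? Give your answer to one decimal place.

29.2 m.u.

The two most frequent classes, D w (350) and d W (359), are the parental types, so the F1 was D w / d W.
The recombinant classes are D W and d w: 161 + 132 = 293.
Recombination frequency = 293/1002 = 0.2924 ≈ 29.2%, i.e. 29.2 m.u.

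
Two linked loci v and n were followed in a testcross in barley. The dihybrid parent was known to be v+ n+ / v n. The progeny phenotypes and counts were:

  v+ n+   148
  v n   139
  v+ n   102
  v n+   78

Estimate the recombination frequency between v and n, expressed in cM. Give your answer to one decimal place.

38.5 cM

The recombinant classes are v+ n and v n+: 102 + 78 = 180.
Recombination frequency = 180/467 = 0.3854 ≈ 38.5%, i.e. 38.5 cM.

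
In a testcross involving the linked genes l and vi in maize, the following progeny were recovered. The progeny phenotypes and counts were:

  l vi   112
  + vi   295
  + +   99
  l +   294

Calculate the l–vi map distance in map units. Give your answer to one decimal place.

The two most frequent classes, + vi (295) and l + (294), are the parental types, so the F1 was + vi / l +.
The recombinant classes are + + and l vi: 99 + 112 = 211.
Recombination frequency = 211/800 = 0.2637 ≈ 26.4%, i.e. 26.4 map units.

26.4 map units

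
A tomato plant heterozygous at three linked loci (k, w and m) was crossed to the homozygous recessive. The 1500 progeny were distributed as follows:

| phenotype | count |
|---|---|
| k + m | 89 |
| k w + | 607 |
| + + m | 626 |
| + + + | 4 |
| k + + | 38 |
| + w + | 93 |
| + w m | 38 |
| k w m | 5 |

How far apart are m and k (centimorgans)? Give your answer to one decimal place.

The two most frequent reciprocal classes, + + m and k w +, are the parental types, so the F1 was + + m / k w +.
The two rarest classes, + + + and k w m, are the double crossovers. Comparing them with the parentals, only the m allele has switched, so m is the middle locus and the order is k – m – w.
Crossovers in the k–m interval produce the single-crossover classes k + m and + w + (89 + 93 = 182) plus the double crossovers (9).
RF(k–m) = (182 + 9) / 1500 = 191/1500 = 0.1273 → 12.7 centimorgans.

12.7 centimorgans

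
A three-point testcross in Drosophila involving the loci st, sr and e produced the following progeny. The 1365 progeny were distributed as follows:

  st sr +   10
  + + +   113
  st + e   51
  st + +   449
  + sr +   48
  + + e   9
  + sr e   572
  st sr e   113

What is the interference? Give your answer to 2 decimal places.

0.10

The two most frequent reciprocal classes, st + + and + sr e, are the parental types, so the F1 was st + + / + sr e.
The two rarest classes, st sr + and + + e, are the double crossovers. Comparing them with the parentals, only the sr allele has switched, so sr is the middle locus and the order is st – sr – e.
st–sr: (226 + 19)/1365 = 0.1795; sr–e: (99 + 19)/1365 = 0.0864.
Expected DCO frequency = 0.1795 × 0.0864 ≈ 0.01551; observed = 19/1365 ≈ 0.01392.
Coefficient of coincidence = 0.01392/0.01551 ≈ 0.90; interference = 1 − 0.90 = 0.10.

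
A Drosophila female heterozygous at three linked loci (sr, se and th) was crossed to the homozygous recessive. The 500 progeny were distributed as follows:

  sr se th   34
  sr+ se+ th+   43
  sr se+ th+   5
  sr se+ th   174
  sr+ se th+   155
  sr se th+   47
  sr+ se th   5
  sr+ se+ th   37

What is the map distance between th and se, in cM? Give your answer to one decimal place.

The two most frequent reciprocal classes, sr se+ th and sr+ se th+, are the parental types, so the F1 was sr se+ th / sr+ se th+.
The two rarest classes, sr se+ th+ and sr+ se th, are the double crossovers. Comparing them with the parentals, only the th allele has switched, so th is the middle locus and the order is sr – th – se.
Crossovers in the th–se interval produce the single-crossover classes sr se th and sr+ se+ th+ (34 + 43 = 77) plus the double crossovers (10).
RF(th–se) = (77 + 10) / 500 = 87/500 = 0.1740 → 17.4 cM.

17.4 cM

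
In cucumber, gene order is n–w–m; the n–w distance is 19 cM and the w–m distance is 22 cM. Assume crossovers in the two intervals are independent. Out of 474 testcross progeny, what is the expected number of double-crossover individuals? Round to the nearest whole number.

20

Map distances give recombination frequencies of 0.190 and 0.220 for the two intervals.
With no interference, expected double-crossover frequency = 0.190 × 0.220 = 0.04180.
Expected number = 0.04180 × 474 = 19.81 ≈ 20.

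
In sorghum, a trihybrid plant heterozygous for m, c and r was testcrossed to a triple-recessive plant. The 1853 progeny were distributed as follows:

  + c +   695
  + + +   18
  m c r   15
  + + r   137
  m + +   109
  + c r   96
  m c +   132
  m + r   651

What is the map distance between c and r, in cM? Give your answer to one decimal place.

12.8 cM

The two most frequent reciprocal classes, m + r and + c +, are the parental types, so the F1 was m + r / + c +.
The two rarest classes, m c r and + + +, are the double crossovers. Comparing them with the parentals, only the c allele has switched, so c is the middle locus and the order is m – c – r.
Crossovers in the c–r interval produce the single-crossover classes m + + and + c r (109 + 96 = 205) plus the double crossovers (33).
RF(c–r) = (205 + 33) / 1853 = 238/1853 = 0.1284 → 12.8 cM.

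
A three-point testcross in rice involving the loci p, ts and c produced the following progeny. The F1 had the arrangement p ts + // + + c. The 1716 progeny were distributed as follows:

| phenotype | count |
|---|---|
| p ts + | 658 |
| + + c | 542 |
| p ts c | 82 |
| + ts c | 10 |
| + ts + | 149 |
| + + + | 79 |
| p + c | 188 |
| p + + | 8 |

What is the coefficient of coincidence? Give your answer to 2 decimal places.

The two rarest classes, p + + and + ts c, are the double crossovers. Comparing them with the parentals, only the ts allele has switched, so ts is the middle locus and the order is c – ts – p.
c–ts: (161 + 18)/1716 = 0.1043; ts–p: (337 + 18)/1716 = 0.2069.
Expected DCO frequency = 0.1043 × 0.2069 ≈ 0.02158; observed = 18/1716 ≈ 0.01049.
Coefficient of coincidence = 0.01049/0.02158 ≈ 0.49.

0.49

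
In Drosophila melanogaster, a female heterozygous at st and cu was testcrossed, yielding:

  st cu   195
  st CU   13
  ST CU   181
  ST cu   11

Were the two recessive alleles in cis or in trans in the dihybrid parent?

The two most frequent classes are ST CU (181) and st cu (195); these are the parental (non-recombinant) types.
So the F1 carried ST CU on one chromosome and st cu on the other — the recessive alleles are on the same chromosome (cis / coupling).

cis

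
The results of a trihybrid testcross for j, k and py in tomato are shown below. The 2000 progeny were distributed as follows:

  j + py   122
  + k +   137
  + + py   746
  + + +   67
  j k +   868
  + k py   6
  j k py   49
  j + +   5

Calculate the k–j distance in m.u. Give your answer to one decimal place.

13.5 m.u.

The two most frequent reciprocal classes, + + py and j k +, are the parental types, so the F1 was + + py / j k +.
The two rarest classes, + k py and j + +, are the double crossovers. Comparing them with the parentals, only the k allele has switched, so k is the middle locus and the order is j – k – py.
Crossovers in the j–k interval produce the single-crossover classes j + py and + k + (122 + 137 = 259) plus the double crossovers (11).
RF(j–k) = (259 + 11) / 2000 = 270/2000 = 0.1350 → 13.5 m.u.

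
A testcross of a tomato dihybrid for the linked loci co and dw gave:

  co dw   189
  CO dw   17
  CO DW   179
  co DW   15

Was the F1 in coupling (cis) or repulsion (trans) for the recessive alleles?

cis

The two most frequent classes are CO DW (179) and co dw (189); these are the parental (non-recombinant) types.
So the F1 carried CO DW on one chromosome and co dw on the other — the recessive alleles are on the same chromosome (cis / coupling).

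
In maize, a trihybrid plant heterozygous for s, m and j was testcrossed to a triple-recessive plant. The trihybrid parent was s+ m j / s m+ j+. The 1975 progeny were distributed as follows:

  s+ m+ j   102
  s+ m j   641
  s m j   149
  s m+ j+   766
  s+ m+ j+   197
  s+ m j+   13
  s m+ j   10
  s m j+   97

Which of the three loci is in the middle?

j

The two rarest classes, s+ m j+ and s m+ j, are the double crossovers. Comparing them with the parentals, only the j allele has switched, so j is the middle locus and the order is s – j – m.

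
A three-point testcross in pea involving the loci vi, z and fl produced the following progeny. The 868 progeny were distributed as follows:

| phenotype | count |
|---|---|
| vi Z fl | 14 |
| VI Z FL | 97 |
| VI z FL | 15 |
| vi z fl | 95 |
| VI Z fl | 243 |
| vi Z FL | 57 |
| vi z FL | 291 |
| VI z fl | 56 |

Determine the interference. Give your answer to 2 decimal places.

0.20

The two most frequent reciprocal classes, VI Z fl and vi z FL, are the parental types, so the F1 was VI Z fl / vi z FL.
The two rarest classes, vi Z fl and VI z FL, are the double crossovers. Comparing them with the parentals, only the vi allele has switched, so vi is the middle locus and the order is fl – vi – z.
fl–vi: (192 + 29)/868 = 0.2546; vi–z: (113 + 29)/868 = 0.1636.
Expected DCO frequency = 0.2546 × 0.1636 ≈ 0.04165; observed = 29/868 ≈ 0.03341.
Coefficient of coincidence = 0.03341/0.04165 ≈ 0.80; interference = 1 − 0.80 = 0.20.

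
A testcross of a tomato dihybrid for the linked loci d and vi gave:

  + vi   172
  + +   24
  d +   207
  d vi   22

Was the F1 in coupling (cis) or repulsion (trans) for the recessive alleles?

The two most frequent classes are + vi (172) and d + (207); these are the parental (non-recombinant) types.
So the F1 carried + vi on one chromosome and d + on the other — the recessive alleles are on opposite chromosomes (trans / repulsion).

trans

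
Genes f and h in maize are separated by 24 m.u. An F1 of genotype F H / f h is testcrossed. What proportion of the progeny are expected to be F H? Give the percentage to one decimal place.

38.0%

A map distance of 24 m.u. corresponds to a recombination frequency of 0.240.
The F1 is F H / f h, so F H is a parental gamete class with expected frequency (1 − r)/2 = 0.760/2 = 0.3800.
That is 0.3800 = 38.0% of the progeny.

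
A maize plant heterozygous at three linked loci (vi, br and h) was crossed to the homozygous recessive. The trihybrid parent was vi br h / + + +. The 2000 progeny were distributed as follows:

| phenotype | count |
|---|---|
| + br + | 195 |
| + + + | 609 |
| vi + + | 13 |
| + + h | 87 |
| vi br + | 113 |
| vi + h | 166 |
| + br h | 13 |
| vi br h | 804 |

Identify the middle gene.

The two rarest classes, + br h and vi + +, are the double crossovers. Comparing them with the parentals, only the vi allele has switched, so vi is the middle locus and the order is br – vi – h.

vi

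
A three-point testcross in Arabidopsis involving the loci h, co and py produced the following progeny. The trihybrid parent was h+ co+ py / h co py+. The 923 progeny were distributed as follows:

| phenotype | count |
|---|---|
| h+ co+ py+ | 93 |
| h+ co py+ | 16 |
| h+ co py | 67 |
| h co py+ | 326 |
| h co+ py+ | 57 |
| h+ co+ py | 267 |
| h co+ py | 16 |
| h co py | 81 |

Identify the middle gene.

The two rarest classes, h co+ py and h+ co py+, are the double crossovers. Comparing them with the parentals, only the h allele has switched, so h is the middle locus and the order is py – h – co.

h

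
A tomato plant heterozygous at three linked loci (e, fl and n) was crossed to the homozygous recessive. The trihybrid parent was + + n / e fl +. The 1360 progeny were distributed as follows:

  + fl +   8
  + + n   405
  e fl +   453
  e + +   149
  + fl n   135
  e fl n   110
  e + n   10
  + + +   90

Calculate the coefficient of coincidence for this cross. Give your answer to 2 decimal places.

The two rarest classes, e + n and + fl +, are the double crossovers. Comparing them with the parentals, only the e allele has switched, so e is the middle locus and the order is fl – e – n.
fl–e: (284 + 18)/1360 = 0.2221; e–n: (200 + 18)/1360 = 0.1603.
Expected DCO frequency = 0.2221 × 0.1603 ≈ 0.03560; observed = 18/1360 ≈ 0.01324.
Coefficient of coincidence = 0.01324/0.03560 ≈ 0.37.

0.37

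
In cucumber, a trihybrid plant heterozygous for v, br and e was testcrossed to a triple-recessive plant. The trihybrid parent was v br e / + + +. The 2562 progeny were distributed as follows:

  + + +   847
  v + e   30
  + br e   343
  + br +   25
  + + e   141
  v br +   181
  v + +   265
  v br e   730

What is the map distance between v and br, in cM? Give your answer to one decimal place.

25.9 cM

The two rarest classes, v + e and + br +, are the double crossovers. Comparing them with the parentals, only the br allele has switched, so br is the middle locus and the order is e – br – v.
Crossovers in the br–v interval produce the single-crossover classes + br e and v + + (343 + 265 = 608) plus the double crossovers (55).
RF(br–v) = (608 + 55) / 2562 = 663/2562 = 0.2588 → 25.9 cM.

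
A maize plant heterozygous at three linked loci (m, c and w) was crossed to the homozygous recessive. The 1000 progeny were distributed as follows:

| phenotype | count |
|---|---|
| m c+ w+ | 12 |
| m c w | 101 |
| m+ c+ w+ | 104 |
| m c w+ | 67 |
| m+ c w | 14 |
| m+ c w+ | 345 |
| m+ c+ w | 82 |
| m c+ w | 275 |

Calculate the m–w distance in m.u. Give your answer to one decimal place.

17.5 m.u.

The two most frequent reciprocal classes, m c+ w and m+ c w+, are the parental types, so the F1 was m c+ w / m+ c w+.
The two rarest classes, m c+ w+ and m+ c w, are the double crossovers. Comparing them with the parentals, only the w allele has switched, so w is the middle locus and the order is c – w – m.
Crossovers in the w–m interval produce the single-crossover classes m+ c+ w and m c w+ (82 + 67 = 149) plus the double crossovers (26).
RF(w–m) = (149 + 26) / 1000 = 175/1000 = 0.1750 → 17.5 m.u.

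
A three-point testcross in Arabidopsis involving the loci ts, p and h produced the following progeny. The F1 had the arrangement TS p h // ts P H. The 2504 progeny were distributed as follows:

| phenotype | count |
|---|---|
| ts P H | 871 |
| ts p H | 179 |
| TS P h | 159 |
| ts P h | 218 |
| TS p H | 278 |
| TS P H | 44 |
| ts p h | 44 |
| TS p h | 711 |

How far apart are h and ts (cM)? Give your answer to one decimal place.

The two rarest classes, ts p h and TS P H, are the double crossovers. Comparing them with the parentals, only the ts allele has switched, so ts is the middle locus and the order is p – ts – h.
Crossovers in the ts–h interval produce the single-crossover classes TS p H and ts P h (278 + 218 = 496) plus the double crossovers (88).
RF(ts–h) = (496 + 88) / 2504 = 584/2504 = 0.2332 → 23.3 cM.

23.3 cM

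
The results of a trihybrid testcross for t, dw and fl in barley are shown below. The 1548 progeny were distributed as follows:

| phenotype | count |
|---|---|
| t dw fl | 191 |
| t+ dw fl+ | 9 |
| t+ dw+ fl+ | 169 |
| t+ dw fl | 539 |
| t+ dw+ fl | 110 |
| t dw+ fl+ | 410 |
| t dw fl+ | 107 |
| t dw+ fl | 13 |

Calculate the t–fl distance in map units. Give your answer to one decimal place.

24.7 map units

The two most frequent reciprocal classes, t+ dw fl and t dw+ fl+, are the parental types, so the F1 was t+ dw fl / t dw+ fl+.
The two rarest classes, t+ dw fl+ and t dw+ fl, are the double crossovers. Comparing them with the parentals, only the fl allele has switched, so fl is the middle locus and the order is t – fl – dw.
Crossovers in the t–fl interval produce the single-crossover classes t dw fl and t+ dw+ fl+ (191 + 169 = 360) plus the double crossovers (22).
RF(t–fl) = (360 + 22) / 1548 = 382/1548 = 0.2468 → 24.7 map units.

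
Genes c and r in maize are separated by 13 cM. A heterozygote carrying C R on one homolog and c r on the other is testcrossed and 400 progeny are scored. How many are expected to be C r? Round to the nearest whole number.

A map distance of 13 cM corresponds to a recombination frequency of 0.130.
The F1 is C R / c r, so C r is a recombinant gamete class with expected frequency r/2 = 0.130/2 = 0.0650.
Expected number = 0.0650 × 400 = 26.00 ≈ 26.

26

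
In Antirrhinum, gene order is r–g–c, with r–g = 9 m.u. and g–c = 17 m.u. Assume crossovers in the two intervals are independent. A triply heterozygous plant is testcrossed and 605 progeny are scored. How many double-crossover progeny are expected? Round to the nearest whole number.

9

Map distances give recombination frequencies of 0.090 and 0.170 for the two intervals.
With no interference, expected double-crossover frequency = 0.090 × 0.170 = 0.01530.
Expected number = 0.01530 × 605 = 9.26 ≈ 9.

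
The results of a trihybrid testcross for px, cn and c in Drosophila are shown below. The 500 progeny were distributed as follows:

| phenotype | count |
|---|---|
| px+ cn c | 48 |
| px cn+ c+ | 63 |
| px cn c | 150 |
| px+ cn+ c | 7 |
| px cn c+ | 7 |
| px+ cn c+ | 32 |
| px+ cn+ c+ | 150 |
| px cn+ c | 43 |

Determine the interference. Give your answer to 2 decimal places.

The two most frequent reciprocal classes, px cn c and px+ cn+ c+, are the parental types, so the F1 was px cn c / px+ cn+ c+.
The two rarest classes, px cn c+ and px+ cn+ c, are the double crossovers. Comparing them with the parentals, only the c allele has switched, so c is the middle locus and the order is cn – c – px.
cn–c: (75 + 14)/500 = 0.1780; c–px: (111 + 14)/500 = 0.2500.
Expected DCO frequency = 0.1780 × 0.2500 ≈ 0.04450; observed = 14/500 ≈ 0.02800.
Coefficient of coincidence = 0.02800/0.04450 ≈ 0.63; interference = 1 − 0.63 = 0.37.

0.37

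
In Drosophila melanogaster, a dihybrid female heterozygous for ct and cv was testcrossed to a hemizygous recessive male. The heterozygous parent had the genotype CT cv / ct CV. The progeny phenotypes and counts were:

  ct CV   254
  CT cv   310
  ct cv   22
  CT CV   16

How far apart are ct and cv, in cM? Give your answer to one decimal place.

The recombinant classes are CT CV and ct cv: 16 + 22 = 38.
Recombination frequency = 38/602 = 0.0631 ≈ 6.3%, i.e. 6.3 cM.

6.3 cM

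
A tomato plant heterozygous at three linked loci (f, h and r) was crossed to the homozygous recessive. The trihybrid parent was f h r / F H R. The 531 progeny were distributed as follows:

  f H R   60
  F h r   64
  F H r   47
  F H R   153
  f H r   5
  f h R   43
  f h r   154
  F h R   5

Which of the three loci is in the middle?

The two rarest classes, f H r and F h R, are the double crossovers. Comparing them with the parentals, only the h allele has switched, so h is the middle locus and the order is f – h – r.

h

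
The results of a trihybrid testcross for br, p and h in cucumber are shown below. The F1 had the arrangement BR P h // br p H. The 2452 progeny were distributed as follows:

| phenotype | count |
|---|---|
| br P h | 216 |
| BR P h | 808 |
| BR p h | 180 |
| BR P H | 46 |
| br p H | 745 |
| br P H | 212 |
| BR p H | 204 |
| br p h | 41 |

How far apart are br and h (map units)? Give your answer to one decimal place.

The two rarest classes, BR P H and br p h, are the double crossovers. Comparing them with the parentals, only the h allele has switched, so h is the middle locus and the order is p – h – br.
Crossovers in the h–br interval produce the single-crossover classes br P h and BR p H (216 + 204 = 420) plus the double crossovers (87).
RF(h–br) = (420 + 87) / 2452 = 507/2452 = 0.2068 → 20.7 map units.

20.7 map units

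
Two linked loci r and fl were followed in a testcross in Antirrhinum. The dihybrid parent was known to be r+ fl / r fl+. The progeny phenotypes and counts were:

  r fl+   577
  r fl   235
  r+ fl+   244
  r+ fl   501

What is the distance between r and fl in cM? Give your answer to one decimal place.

30.8 cM

The recombinant classes are r+ fl+ and r fl: 244 + 235 = 479.
Recombination frequency = 479/1557 = 0.3076 ≈ 30.8%, i.e. 30.8 cM.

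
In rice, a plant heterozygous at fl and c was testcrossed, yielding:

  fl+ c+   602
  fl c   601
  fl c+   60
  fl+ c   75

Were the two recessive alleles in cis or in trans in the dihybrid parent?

cis

The two most frequent classes are fl+ c+ (602) and fl c (601); these are the parental (non-recombinant) types.
So the F1 carried fl+ c+ on one chromosome and fl c on the other — the recessive alleles are on the same chromosome (cis / coupling).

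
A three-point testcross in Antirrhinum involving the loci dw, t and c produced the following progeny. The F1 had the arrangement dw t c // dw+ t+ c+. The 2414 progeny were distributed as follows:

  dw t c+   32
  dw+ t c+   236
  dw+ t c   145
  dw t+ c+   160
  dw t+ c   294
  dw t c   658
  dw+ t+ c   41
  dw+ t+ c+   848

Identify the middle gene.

c

The two rarest classes, dw t c+ and dw+ t+ c, are the double crossovers. Comparing them with the parentals, only the c allele has switched, so c is the middle locus and the order is dw – c – t.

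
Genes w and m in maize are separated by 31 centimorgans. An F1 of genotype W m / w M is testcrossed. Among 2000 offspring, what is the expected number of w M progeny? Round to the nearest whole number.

A map distance of 31 centimorgans corresponds to a recombination frequency of 0.310.
The F1 is W m / w M, so w M is a parental gamete class with expected frequency (1 − r)/2 = 0.690/2 = 0.3450.
Expected number = 0.3450 × 2000 = 690.00 ≈ 690.

690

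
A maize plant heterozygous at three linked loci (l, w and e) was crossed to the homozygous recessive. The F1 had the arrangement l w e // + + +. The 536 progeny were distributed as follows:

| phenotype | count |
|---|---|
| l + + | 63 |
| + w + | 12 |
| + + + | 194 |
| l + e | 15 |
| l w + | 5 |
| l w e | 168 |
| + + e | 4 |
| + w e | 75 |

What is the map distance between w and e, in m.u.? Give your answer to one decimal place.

The two rarest classes, l w + and + + e, are the double crossovers. Comparing them with the parentals, only the e allele has switched, so e is the middle locus and the order is w – e – l.
Crossovers in the w–e interval produce the single-crossover classes l + e and + w + (15 + 12 = 27) plus the double crossovers (9).
RF(w–e) = (27 + 9) / 536 = 36/536 = 0.0672 → 6.7 m.u.

6.7 m.u.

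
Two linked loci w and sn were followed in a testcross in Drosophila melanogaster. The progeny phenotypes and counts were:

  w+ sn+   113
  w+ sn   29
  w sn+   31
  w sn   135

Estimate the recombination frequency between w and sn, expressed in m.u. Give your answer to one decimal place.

19.5 m.u.

The two most frequent classes, w+ sn+ (113) and w sn (135), are the parental types, so the F1 was w+ sn+ / w sn.
The recombinant classes are w+ sn and w sn+: 29 + 31 = 60.
Recombination frequency = 60/308 = 0.1948 ≈ 19.5%, i.e. 19.5 m.u.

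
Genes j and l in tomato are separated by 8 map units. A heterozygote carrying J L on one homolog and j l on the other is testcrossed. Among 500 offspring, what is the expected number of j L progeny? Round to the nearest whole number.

A map distance of 8 map units corresponds to a recombination frequency of 0.080.
The F1 is J L / j l, so j L is a recombinant gamete class with expected frequency r/2 = 0.080/2 = 0.0400.
Expected number = 0.0400 × 500 = 20.00 ≈ 20.

20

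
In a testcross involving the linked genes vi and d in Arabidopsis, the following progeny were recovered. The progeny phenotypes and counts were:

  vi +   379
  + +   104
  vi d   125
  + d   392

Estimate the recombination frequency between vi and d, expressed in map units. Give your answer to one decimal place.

22.9 map units

The two most frequent classes, + d (392) and vi + (379), are the parental types, so the F1 was + d / vi +.
The recombinant classes are + + and vi d: 104 + 125 = 229.
Recombination frequency = 229/1000 = 0.2290 ≈ 22.9%, i.e. 22.9 map units.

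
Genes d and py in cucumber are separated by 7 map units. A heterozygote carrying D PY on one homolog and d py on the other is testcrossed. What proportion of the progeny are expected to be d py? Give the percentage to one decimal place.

A map distance of 7 map units corresponds to a recombination frequency of 0.070.
The F1 is D PY / d py, so d py is a parental gamete class with expected frequency (1 − r)/2 = 0.930/2 = 0.4650.
That is 0.4650 = 46.5% of the progeny.

46.5%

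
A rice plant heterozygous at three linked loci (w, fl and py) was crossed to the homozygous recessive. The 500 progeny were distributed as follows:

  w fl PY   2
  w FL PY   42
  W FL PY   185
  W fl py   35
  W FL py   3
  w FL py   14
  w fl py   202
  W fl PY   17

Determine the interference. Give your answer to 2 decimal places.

The two most frequent reciprocal classes, w fl py and W FL PY, are the parental types, so the F1 was w fl py / W FL PY.
The two rarest classes, w fl PY and W FL py, are the double crossovers. Comparing them with the parentals, only the py allele has switched, so py is the middle locus and the order is w – py – fl.
w–py: (77 + 5)/500 = 0.1640; py–fl: (31 + 5)/500 = 0.0720.
Expected DCO frequency = 0.1640 × 0.0720 ≈ 0.01181; observed = 5/500 ≈ 0.01000.
Coefficient of coincidence = 0.01000/0.01181 ≈ 0.85; interference = 1 − 0.85 = 0.15.

0.15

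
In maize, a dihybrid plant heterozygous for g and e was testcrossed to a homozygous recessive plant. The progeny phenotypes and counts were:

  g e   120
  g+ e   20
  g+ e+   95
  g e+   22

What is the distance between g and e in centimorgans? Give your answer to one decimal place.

The two most frequent classes, g+ e+ (95) and g e (120), are the parental types, so the F1 was g+ e+ / g e.
The recombinant classes are g+ e and g e+: 20 + 22 = 42.
Recombination frequency = 42/257 = 0.1634 ≈ 16.3%, i.e. 16.3 centimorgans.

16.3 centimorgans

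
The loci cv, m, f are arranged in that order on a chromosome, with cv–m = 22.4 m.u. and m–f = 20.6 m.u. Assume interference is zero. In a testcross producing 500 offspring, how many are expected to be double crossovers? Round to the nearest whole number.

23

Map distances give recombination frequencies of 0.224 and 0.206 for the two intervals.
With no interference, expected double-crossover frequency = 0.224 × 0.206 = 0.04614.
Expected number = 0.04614 × 500 = 23.07 ≈ 23.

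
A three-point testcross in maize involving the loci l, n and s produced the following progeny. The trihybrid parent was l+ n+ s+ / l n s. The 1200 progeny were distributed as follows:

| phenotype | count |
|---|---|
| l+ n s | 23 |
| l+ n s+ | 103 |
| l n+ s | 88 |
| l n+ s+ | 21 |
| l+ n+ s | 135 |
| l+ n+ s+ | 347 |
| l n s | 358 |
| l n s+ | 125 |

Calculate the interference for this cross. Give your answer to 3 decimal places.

0.261

The two rarest classes, l n+ s+ and l+ n s, are the double crossovers. Comparing them with the parentals, only the l allele has switched, so l is the middle locus and the order is n – l – s.
n–l: (191 + 44)/1200 = 0.1958; l–s: (260 + 44)/1200 = 0.2533.
Expected DCO frequency = 0.1958 × 0.2533 ≈ 0.04960; observed = 44/1200 ≈ 0.03667.
Coefficient of coincidence = 0.03667/0.04960 ≈ 0.739; interference = 1 − 0.739 = 0.261.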